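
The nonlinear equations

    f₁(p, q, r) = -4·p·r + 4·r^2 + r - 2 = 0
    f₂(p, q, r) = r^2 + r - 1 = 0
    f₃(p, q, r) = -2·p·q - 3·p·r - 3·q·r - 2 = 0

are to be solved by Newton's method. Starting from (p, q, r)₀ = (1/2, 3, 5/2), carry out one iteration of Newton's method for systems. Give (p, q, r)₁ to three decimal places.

At (1/2, 3, 5/2): F = (20.500, 7.750, -31.250).
Jacobian J = [[-4·r, 0, -4·p + 8·r + 1], [0, 0, 2·r + 1], [-2·q - 3·r, -2·p - 3·r, -3·p - 3·q]].
At the point, J = [[-10.000, 0.000, 19.000], [0.000, 0.000, 6.000], [-13.500, -8.500, -10.500]] (det J = -510.000).
Solving J·Δ = −F gives Δ = (-0.404, -1.439, -1.292).
Then the next iterate is (p, q, r)₁ = (0.096, 1.561, 1.208).

(0.096, 1.561, 1.208)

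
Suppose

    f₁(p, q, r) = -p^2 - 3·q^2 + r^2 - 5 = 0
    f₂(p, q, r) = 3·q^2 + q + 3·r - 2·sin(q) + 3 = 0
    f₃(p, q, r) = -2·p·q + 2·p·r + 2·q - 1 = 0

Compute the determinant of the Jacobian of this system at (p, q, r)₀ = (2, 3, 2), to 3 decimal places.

-83.840

J = [[-2·p, -6·q, 2·r], [0, 6·q - 2·cos(q) + 1, 3], [-2·q + 2·r, -2·p + 2, 2·p]].
At the point, J = [[-4.000, -18.000, 4.000], [0.000, 20.97998, 3.000], [-2.000, -2.000, 4.000]].
det J = -83.840.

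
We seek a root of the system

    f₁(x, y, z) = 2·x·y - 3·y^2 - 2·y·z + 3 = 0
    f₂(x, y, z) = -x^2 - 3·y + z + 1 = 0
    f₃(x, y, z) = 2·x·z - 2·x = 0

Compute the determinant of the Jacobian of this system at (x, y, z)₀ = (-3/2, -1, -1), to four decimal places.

J = [[2·y, 2·x - 6·y - 2·z, -2·y], [-2·x, -3, 1], [2·z - 2, 0, 2·x]].
At the point, J = [[-2.0000, 5.0000, 2.0000], [3.0000, -3.0000, 1.0000], [-4.0000, 0.0000, -3.0000]].
det J = -17.0000.

-17.0000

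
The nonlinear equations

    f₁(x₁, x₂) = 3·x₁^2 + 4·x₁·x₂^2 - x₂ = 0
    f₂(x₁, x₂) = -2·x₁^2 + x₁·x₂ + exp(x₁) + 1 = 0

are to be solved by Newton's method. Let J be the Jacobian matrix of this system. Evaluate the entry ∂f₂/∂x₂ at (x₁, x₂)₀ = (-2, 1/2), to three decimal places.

∂f₂/∂x₂ = x₁.
At (-2, 1/2) this is -2.000.

-2.000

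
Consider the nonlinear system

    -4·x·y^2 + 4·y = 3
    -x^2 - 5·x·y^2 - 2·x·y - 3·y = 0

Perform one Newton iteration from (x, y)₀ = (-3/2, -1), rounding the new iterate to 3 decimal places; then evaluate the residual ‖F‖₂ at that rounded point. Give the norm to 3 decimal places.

At (-3/2, -1): F = (-1.000, 5.250).
Jacobian J = [[-4·y^2, -8·x·y + 4], [-2·x - 5·y^2 - 2·y, -10·x·y - 2·x - 3]].
At the point, J = [[-4.000, -8.000], [0.000, -15.000]] (det J = 60.000).
Solving J·Δ = −F gives Δ = (-0.950, 0.350).
Then the next iterate is (x, y)₁ = (-2.450, -0.650).
Re-evaluating at (-2.450, -0.650): F = (-1.45950, -2.06188), so ‖F‖₂ = 2.526.

2.526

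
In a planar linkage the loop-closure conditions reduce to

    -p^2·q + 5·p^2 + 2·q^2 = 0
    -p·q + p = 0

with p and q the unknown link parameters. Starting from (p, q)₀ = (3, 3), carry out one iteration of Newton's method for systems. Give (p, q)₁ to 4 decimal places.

At (3, 3): F = (36.0000, -6.0000).
Jacobian J = [[-2·p·q + 10·p, -p^2 + 4·q], [-q + 1, -p]].
At the point, J = [[12.0000, 3.0000], [-2.0000, -3.0000]] (det J = -30.0000).
Solving J·Δ = −F gives Δ = (-3.0000, 0.0000).
Then the next iterate is (p, q)₁ = (0.0000, 3.0000).

(0.0000, 3.0000)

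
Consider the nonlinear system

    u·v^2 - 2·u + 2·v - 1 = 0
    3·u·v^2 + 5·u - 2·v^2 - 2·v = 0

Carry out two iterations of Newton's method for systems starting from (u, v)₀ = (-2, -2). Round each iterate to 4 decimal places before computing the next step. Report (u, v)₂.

(-0.7241, -0.5662)

At (-2, -2): F = (-9.0000, -38.0000).
Jacobian J = [[v^2 - 2, 2·u·v + 2], [3·v^2 + 5, 6·u·v - 4·v - 2]].
At the point, J = [[2.0000, 10.0000], [17.0000, 30.0000]] (det J = -110.0000).
Solving J·Δ = −F gives Δ = (1.0000, 0.7000).
Then the next iterate is (u, v)₁ = (-1.0000, -1.3000).
Round to (-1.0000, -1.3000) and repeat: F = (-3.2900, -10.8500), J = [[-0.3100, 4.6000], [10.0700, 11.0000]].
Δ = (0.2759, 0.7338), so (u, v)₂ = (-0.7241, -0.5662).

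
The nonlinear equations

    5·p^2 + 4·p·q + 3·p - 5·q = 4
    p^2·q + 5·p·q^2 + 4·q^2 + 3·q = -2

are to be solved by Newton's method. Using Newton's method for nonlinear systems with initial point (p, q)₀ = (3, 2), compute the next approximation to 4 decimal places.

(1.5467, 1.3694)

At (3, 2): F = (64.0000, 102.0000).
Jacobian J = [[10·p + 4·q + 3, 4·p - 5], [2·p·q + 5·q^2, p^2 + 10·p·q + 8·q + 3]].
At the point, J = [[41.0000, 7.0000], [32.0000, 88.0000]] (det J = 3384.0000).
Solving J·Δ = −F gives Δ = (-1.4533, -0.6306).
Then the next iterate is (p, q)₁ = (1.5467, 1.3694).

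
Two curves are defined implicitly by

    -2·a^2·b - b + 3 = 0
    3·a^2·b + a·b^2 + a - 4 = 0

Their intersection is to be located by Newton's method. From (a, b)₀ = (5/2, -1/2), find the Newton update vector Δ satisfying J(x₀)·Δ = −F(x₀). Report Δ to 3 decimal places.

(6.420, 3.100)

At (5/2, -1/2): F = (9.750, -10.250).
Jacobian J = [[-4·a·b, -2·a^2 - 1], [6·a·b + b^2 + 1, 3·a^2 + 2·a·b]].
At the point, J = [[5.000, -13.500], [-6.250, 16.250]] (det J = -3.125).
Solving J·Δ = −F gives Δ = (6.420, 3.100).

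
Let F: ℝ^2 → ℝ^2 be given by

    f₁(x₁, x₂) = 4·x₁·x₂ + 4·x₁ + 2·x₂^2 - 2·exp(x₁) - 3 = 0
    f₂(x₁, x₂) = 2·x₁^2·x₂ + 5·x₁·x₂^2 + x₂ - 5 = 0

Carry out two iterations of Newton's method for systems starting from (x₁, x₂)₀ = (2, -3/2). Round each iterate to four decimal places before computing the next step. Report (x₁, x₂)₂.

At (2, -3/2): F = (-17.278112, 4.0000).
Jacobian J = [[4·x₂ - 2·exp(x₁) + 4, 4·x₁ + 4·x₂], [4·x₁·x₂ + 5·x₂^2, 2·x₁^2 + 10·x₁·x₂ + 1]].
At the point, J = [[-16.778112, 2.0000], [-0.7500, -21.0000]] (det J = 353.840356).
Solving J·Δ = −F gives Δ = (-1.0028, 0.2263).
Then the next iterate is (x₁, x₂)₁ = (0.9972, -1.2737).
Round to (0.9972, -1.2737) and repeat: F = (-6.268474, -0.718008), J = [[-6.516163, -1.1060], [3.031024, -9.712521]].
Δ = (-0.9017, -0.3553), so (x₁, x₂)₂ = (0.0955, -1.6290).

(0.0955, -1.6290)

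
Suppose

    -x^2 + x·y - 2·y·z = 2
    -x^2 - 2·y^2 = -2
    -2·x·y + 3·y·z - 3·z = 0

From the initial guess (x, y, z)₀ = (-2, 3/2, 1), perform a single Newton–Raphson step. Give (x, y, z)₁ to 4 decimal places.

(-0.7297, 1.2635, -0.3559)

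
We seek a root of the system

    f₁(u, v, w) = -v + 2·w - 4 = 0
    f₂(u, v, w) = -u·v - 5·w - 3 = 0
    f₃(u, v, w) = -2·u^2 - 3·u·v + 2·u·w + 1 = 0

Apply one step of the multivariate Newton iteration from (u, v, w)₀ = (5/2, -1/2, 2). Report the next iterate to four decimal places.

At (5/2, -1/2, 2): F = (0.5000, -11.7500, 2.2500).
Jacobian J = [[0, -1, 2], [-v, -u, -5], [-4·u - 3·v + 2·w, -3·u, 2·u]].
At the point, J = [[0.0000, -1.0000, 2.0000], [0.5000, -2.5000, -5.0000], [-4.5000, -7.5000, 5.0000]] (det J = -50.0000).
Solving J·Δ = −F gives Δ = (2.3000, -1.8700, -1.1850).
Then the next iterate is (u, v, w)₁ = (4.8000, -2.3700, 0.8150).

(4.8000, -2.3700, 0.8150)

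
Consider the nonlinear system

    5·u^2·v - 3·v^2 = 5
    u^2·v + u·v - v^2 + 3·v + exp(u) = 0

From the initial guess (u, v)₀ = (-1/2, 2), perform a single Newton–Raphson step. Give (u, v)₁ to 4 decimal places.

(-2.6435, 2.6451)

At (-1/2, 2): F = (-14.5000, 2.106531).
Jacobian J = [[10·u·v, 5·u^2 - 6·v], [2·u·v + v + exp(u), u^2 + u - 2·v + 3]].
At the point, J = [[-10.0000, -10.7500], [0.606531, -1.2500]] (det J = 19.020205).
Solving J·Δ = −F gives Δ = (-2.1435, 0.6451).
Then the next iterate is (u, v)₁ = (-2.6435, 2.6451).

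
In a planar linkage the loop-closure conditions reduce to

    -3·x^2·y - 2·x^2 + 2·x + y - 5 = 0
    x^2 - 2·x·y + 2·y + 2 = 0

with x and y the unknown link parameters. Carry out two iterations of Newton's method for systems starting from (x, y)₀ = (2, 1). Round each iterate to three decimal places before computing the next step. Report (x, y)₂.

At (2, 1): F = (-20.000, 4.000).
Jacobian J = [[-6·x·y - 4·x + 2, -3·x^2 + 1], [2·x - 2·y, -2·x + 2]].
At the point, J = [[-18.000, -11.000], [2.000, -2.000]] (det J = 58.000).
Solving J·Δ = −F gives Δ = (-1.448, 0.552).
Then the next iterate is (x, y)₁ = (0.552, 1.552).
Round to (0.552, 1.552) and repeat: F = (-4.37211, 3.69530), J = [[-5.34822, 0.08589], [-2.000, 0.896]].
Δ = (-0.917, -6.170), so (x, y)₂ = (-0.365, -4.618).

(-0.365, -4.618)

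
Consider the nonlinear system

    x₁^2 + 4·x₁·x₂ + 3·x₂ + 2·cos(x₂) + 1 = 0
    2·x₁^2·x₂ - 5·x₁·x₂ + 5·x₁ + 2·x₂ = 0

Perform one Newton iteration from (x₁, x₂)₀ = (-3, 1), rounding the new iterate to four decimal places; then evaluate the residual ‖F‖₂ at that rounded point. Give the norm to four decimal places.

At (-3, 1): F = (2.080605, 20.0000).
Jacobian J = [[2·x₁ + 4·x₂, 4·x₁ - 2·sin(x₂) + 3], [4·x₁·x₂ - 5·x₂ + 5, 2·x₁^2 - 5·x₁ + 2]].
At the point, J = [[-2.0000, -10.682942], [-12.0000, 35.0000]] (det J = -198.195304).
Solving J·Δ = −F gives Δ = (1.4454, -0.0758).
Then the next iterate is (x₁, x₂)₁ = (-1.5546, 0.9242).
Re-evaluating at (-1.5546, 0.9242): F = (1.647282, 5.726385), so ‖F‖₂ = 5.9586.

5.9586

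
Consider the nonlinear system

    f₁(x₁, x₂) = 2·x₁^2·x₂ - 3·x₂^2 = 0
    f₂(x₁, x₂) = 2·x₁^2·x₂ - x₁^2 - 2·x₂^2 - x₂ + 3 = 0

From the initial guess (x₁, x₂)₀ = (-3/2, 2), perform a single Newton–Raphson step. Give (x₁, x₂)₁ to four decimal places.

(-0.6389, 0.2222)

At (-3/2, 2): F = (-3.0000, -0.2500).
Jacobian J = [[4·x₁·x₂, 2·x₁^2 - 6·x₂], [4·x₁·x₂ - 2·x₁, 2·x₁^2 - 4·x₂ - 1]].
At the point, J = [[-12.0000, -7.5000], [-9.0000, -4.5000]] (det J = -13.5000).
Solving J·Δ = −F gives Δ = (0.8611, -1.7778).
Then the next iterate is (x₁, x₂)₁ = (-0.6389, 0.2222).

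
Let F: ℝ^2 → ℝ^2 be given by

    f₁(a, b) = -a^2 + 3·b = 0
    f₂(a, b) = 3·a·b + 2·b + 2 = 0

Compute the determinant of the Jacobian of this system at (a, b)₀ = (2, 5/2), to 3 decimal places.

-54.500

J = [[-2·a, 3], [3·b, 3·a + 2]].
At the point, J = [[-4.000, 3.000], [7.500, 8.000]].
det J = -54.500.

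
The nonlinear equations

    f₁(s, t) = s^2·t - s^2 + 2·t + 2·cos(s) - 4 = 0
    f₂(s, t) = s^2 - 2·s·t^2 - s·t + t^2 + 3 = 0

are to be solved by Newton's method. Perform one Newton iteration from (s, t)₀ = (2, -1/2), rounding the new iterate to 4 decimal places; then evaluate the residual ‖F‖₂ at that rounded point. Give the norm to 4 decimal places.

5.2025

At (2, -1/2): F = (-11.832294, 7.2500).
Jacobian J = [[2·s·t - 2·s - 2·sin(s), s^2 + 2], [2·s - 2·t^2 - t, -4·s·t - s + 2·t]].
At the point, J = [[-7.818595, 6.0000], [4.0000, 1.0000]] (det J = -31.818595).
Solving J·Δ = −F gives Δ = (-1.7390, -0.2940).
Then the next iterate is (s, t)₁ = (0.2610, -0.7940).
Re-evaluating at (0.2610, -0.7940): F = (-3.777944, 3.576703), so ‖F‖₂ = 5.2025.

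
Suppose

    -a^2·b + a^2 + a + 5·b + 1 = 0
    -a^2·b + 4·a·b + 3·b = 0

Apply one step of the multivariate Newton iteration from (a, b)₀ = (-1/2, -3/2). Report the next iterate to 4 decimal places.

(-0.5163, -0.1630)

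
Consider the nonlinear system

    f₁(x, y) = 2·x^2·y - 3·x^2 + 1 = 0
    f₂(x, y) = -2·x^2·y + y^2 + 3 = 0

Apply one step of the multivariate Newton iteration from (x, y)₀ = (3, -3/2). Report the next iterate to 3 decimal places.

(1.767, -1.021)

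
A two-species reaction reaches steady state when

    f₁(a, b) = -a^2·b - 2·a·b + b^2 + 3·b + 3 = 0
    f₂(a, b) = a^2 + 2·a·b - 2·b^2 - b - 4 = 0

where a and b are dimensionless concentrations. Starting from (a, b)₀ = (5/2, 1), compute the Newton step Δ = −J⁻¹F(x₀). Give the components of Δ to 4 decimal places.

At (5/2, 1): F = (-4.2500, 4.2500).
Jacobian J = [[-2·a·b - 2·b, -a^2 - 2·a + 2·b + 3], [2·a + 2·b, 2·a - 4·b - 1]].
At the point, J = [[-7.0000, -6.2500], [7.0000, 0.0000]] (det J = 43.7500).
Solving J·Δ = −F gives Δ = (-0.6071, 0.0000).

(-0.6071, 0.0000)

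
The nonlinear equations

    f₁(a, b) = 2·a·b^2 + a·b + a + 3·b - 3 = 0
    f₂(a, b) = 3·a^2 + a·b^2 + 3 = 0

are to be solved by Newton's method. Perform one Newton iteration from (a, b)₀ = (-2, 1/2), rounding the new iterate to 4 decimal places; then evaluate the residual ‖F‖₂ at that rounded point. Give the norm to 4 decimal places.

At (-2, 1/2): F = (-5.5000, 14.5000).
Jacobian J = [[2·b^2 + b + 1, 4·a·b + a + 3], [6·a + b^2, 2·a·b]].
At the point, J = [[2.0000, -3.0000], [-11.7500, -2.0000]] (det J = -39.2500).
Solving J·Δ = −F gives Δ = (1.3885, -0.9076).
Then the next iterate is (a, b)₁ = (-0.6115, -0.4076).
Re-evaluating at (-0.6115, -0.4076): F = (-4.788239, 4.020204), so ‖F‖₂ = 6.2521.

6.2521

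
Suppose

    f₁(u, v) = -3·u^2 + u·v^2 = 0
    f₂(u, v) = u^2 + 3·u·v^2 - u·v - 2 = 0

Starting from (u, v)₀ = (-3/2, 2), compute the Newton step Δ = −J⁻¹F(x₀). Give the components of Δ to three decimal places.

At (-3/2, 2): F = (-12.750, -14.750).
Jacobian J = [[-6·u + v^2, 2·u·v], [2·u + 3·v^2 - v, 6·u·v - u]].
At the point, J = [[13.000, -6.000], [7.000, -16.500]] (det J = -172.500).
Solving J·Δ = −F gives Δ = (0.707, -0.594).

(0.707, -0.594)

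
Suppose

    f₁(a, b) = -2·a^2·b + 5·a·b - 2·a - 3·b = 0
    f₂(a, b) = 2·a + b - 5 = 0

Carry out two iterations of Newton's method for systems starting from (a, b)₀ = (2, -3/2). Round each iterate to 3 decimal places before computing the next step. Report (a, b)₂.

At (2, -3/2): F = (-2.500, -2.500).
Jacobian J = [[-4·a·b + 5·b - 2, -2·a^2 + 5·a - 3], [2, 1]].
At the point, J = [[2.500, -1.000], [2.000, 1.000]] (det J = 4.500).
Solving J·Δ = −F gives Δ = (1.111, 0.278).
Then the next iterate is (a, b)₁ = (3.111, -1.222).
Round to (3.111, -1.222) and repeat: F = (2.08961, 0.000), J = [[7.09657, -6.80164], [2.000, 1.000]].
Δ = (-0.101, 0.202), so (a, b)₂ = (3.010, -1.020).

(3.010, -1.020)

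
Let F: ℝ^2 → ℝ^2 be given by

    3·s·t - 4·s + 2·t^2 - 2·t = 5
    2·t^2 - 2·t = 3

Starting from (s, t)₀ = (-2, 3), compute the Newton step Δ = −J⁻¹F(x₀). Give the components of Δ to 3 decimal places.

(1.320, -0.900)

At (-2, 3): F = (-3.000, 9.000).
Jacobian J = [[3·t - 4, 3·s + 4·t - 2], [0, 4·t - 2]].
At the point, J = [[5.000, 4.000], [0.000, 10.000]] (det J = 50.000).
Solving J·Δ = −F gives Δ = (1.320, -0.900).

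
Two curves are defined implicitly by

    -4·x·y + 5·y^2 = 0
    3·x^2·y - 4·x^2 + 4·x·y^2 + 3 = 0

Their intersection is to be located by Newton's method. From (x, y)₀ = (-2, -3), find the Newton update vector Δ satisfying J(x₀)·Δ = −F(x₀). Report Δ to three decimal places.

At (-2, -3): F = (21.000, -121.000).
Jacobian J = [[-4·y, -4·x + 10·y], [6·x·y - 8·x + 4·y^2, 3·x^2 + 8·x·y]].
At the point, J = [[12.000, -22.000], [88.000, 60.000]] (det J = 2656.000).
Solving J·Δ = −F gives Δ = (0.528, 1.242).

(0.528, 1.242)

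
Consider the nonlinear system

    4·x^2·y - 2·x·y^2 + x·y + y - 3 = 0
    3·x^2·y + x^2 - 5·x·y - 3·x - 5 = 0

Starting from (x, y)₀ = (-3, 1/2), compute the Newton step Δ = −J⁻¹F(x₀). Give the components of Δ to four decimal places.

At (-3, 1/2): F = (15.5000, 34.0000).
Jacobian J = [[8·x·y - 2·y^2 + y, 4·x^2 - 4·x·y + x + 1], [6·x·y + 2·x - 5·y - 3, 3·x^2 - 5·x]].
At the point, J = [[-12.0000, 40.0000], [-20.5000, 42.0000]] (det J = 316.0000).
Solving J·Δ = −F gives Δ = (2.2437, 0.2856).

(2.2437, 0.2856)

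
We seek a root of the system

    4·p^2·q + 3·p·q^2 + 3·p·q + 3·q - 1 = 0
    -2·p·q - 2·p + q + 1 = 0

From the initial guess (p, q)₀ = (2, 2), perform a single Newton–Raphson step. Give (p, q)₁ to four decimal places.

(0.4583, 2.0833)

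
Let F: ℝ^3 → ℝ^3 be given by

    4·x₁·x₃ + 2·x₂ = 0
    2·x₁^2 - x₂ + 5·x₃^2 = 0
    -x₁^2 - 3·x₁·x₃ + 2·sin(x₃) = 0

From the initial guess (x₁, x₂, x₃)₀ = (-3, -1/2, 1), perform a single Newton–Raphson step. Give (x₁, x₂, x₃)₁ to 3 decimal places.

(-1.541, -0.527, 0.399)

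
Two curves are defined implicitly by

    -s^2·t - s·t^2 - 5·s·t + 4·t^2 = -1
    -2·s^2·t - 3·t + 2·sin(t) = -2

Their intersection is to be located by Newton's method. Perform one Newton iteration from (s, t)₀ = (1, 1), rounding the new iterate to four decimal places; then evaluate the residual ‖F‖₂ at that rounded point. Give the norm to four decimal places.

0.2968

At (1, 1): F = (-2.0000, -1.317058).
Jacobian J = [[-2·s·t - t^2 - 5·t, -s^2 - 2·s·t - 5·s + 8·t], [-4·s·t, -2·s^2 + 2·cos(t) - 3]].
At the point, J = [[-8.0000, 0.0000], [-4.0000, -3.919395]] (det J = 31.355163).
Solving J·Δ = −F gives Δ = (-0.2500, -0.0809).
Then the next iterate is (s, t)₁ = (0.7500, 0.9191).
Re-evaluating at (0.7500, 0.9191): F = (-0.218198, -0.201175), so ‖F‖₂ = 0.2968.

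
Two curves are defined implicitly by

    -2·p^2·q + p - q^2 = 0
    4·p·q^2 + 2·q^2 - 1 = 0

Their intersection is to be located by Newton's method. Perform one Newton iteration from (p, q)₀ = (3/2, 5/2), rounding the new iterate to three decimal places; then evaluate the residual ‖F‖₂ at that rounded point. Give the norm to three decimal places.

14.914

At (3/2, 5/2): F = (-16.000, 49.000).
Jacobian J = [[-4·p·q + 1, -2·p^2 - 2·q], [4·q^2, 8·p·q + 4·q]].
At the point, J = [[-14.000, -9.500], [25.000, 40.000]] (det J = -322.500).
Solving J·Δ = −F gives Δ = (-0.541, -0.887).
Then the next iterate is (p, q)₁ = (0.959, 1.613).
Re-evaluating at (0.959, 1.613): F = (-4.60966, 14.18392), so ‖F‖₂ = 14.914.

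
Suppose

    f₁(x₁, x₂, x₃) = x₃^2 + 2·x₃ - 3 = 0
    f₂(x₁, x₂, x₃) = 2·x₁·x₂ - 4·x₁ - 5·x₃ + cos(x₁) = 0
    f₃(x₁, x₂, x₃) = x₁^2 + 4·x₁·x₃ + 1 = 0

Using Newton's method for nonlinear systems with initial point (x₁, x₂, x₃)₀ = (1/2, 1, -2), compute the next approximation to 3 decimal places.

At (1/2, 1, -2): F = (-3.000, 9.87758, -2.750).
Jacobian J = [[0, 0, 2·x₃ + 2], [2·x₂ - sin(x₁) - 4, 2·x₁, -5], [2·x₁ + 4·x₃, 0, 4·x₁]].
At the point, J = [[0.000, 0.000, -2.000], [-2.47943, 1.000, -5.000], [-7.000, 0.000, 2.000]] (det J = -14.000).
Solving J·Δ = −F gives Δ = (-0.821, -19.414, -1.500).
Then the next iterate is (x₁, x₂, x₃)₁ = (-0.321, -18.414, -3.500).

(-0.321, -18.414, -3.500)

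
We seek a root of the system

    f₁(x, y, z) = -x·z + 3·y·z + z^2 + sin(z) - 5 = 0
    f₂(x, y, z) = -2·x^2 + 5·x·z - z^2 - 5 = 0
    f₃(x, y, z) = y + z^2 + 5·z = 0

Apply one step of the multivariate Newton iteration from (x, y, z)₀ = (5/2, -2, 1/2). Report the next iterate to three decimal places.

(0.136, 0.501, -0.042)

At (5/2, -2, 1/2): F = (-8.52057, -11.500, 0.750).
Jacobian J = [[-z, 3·z, -x + 3·y + 2·z + cos(z)], [-4·x + 5·z, 0, 5·x - 2·z], [0, 1, 2·z + 5]].
At the point, J = [[-0.500, 1.500, -6.62242], [-7.500, 0.000, 11.500], [0.000, 1.000, 6.000]] (det J = 122.91813).
Solving J·Δ = −F gives Δ = (-2.364, 2.501, -0.542).
Then the next iterate is (x, y, z)₁ = (0.136, 0.501, -0.042).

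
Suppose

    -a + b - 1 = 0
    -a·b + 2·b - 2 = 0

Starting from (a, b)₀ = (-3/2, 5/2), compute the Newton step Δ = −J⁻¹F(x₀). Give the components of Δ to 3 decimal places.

(3.750, 0.750)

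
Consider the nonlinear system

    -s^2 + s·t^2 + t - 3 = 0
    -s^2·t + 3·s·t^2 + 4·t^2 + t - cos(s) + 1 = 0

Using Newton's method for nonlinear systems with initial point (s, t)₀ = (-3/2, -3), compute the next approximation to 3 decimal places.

(-1.767, -0.504)

At (-3/2, -3): F = (-21.750, 0.17926).
Jacobian J = [[-2·s + t^2, 2·s·t + 1], [-2·s·t + 3·t^2 + sin(s), -s^2 + 6·s·t + 8·t + 1]].
At the point, J = [[12.000, 10.000], [17.00251, 1.750]] (det J = -149.02505).
Solving J·Δ = −F gives Δ = (-0.267, 2.496).
Then the next iterate is (s, t)₁ = (-1.767, -0.504).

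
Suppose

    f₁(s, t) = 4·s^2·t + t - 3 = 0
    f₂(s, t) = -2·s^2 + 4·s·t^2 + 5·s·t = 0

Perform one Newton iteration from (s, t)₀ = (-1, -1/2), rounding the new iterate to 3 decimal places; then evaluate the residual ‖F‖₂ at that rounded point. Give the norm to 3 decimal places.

At (-1, -1/2): F = (-5.500, -0.500).
Jacobian J = [[8·s·t, 4·s^2 + 1], [-4·s + 4·t^2 + 5·t, 8·s·t + 5·s]].
At the point, J = [[4.000, 5.000], [2.500, -1.000]] (det J = -16.500).
Solving J·Δ = −F gives Δ = (0.485, 0.712).
Then the next iterate is (s, t)₁ = (-0.515, 0.212).
Re-evaluating at (-0.515, 0.212): F = (-2.56309, -1.16893), so ‖F‖₂ = 2.817.

2.817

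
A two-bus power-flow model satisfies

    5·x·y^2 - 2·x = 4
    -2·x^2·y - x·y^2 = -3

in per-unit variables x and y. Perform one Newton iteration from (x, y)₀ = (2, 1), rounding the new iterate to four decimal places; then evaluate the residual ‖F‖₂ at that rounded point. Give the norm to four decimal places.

At (2, 1): F = (2.0000, -7.0000).
Jacobian J = [[5·y^2 - 2, 10·x·y], [-4·x·y - y^2, -2·x^2 - 2·x·y]].
At the point, J = [[3.0000, 20.0000], [-9.0000, -12.0000]] (det J = 144.0000).
Solving J·Δ = −F gives Δ = (-0.8056, 0.0208).
Then the next iterate is (x, y)₁ = (1.1944, 1.0208).
Re-evaluating at (1.1944, 1.0208): F = (-0.165781, -1.157133), so ‖F‖₂ = 1.1689.

1.1689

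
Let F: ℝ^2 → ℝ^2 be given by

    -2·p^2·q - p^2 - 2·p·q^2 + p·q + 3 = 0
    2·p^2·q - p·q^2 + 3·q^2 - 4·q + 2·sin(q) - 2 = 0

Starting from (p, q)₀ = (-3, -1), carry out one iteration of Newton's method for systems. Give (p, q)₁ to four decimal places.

(-2.0430, -0.6246)

At (-3, -1): F = (21.0000, -11.682942).
Jacobian J = [[-4·p·q - 2·p - 2·q^2 + q, -2·p^2 - 4·p·q + p], [4·p·q - q^2, 2·p^2 - 2·p·q + 6·q + 2·cos(q) - 4]].
At the point, J = [[-9.0000, -33.0000], [11.0000, 3.080605]] (det J = 335.274558).
Solving J·Δ = −F gives Δ = (0.9570, 0.3754).
Then the next iterate is (p, q)₁ = (-2.0430, -0.6246).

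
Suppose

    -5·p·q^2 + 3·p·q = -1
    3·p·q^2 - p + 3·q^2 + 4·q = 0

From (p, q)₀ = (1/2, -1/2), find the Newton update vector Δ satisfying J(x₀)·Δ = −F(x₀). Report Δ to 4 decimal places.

At (1/2, -1/2): F = (-0.3750, -1.3750).
Jacobian J = [[-5·q^2 + 3·q, -10·p·q + 3·p], [3·q^2 - 1, 6·p·q + 6·q + 4]].
At the point, J = [[-2.7500, 4.0000], [-0.2500, -0.5000]] (det J = 2.3750).
Solving J·Δ = −F gives Δ = (-2.3947, -1.5526).

(-2.3947, -1.5526)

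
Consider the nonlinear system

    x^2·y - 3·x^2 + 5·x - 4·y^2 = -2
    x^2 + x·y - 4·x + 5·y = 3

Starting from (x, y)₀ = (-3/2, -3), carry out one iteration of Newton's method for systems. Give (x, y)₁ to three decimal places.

At (-3/2, -3): F = (-55.000, -5.250).
Jacobian J = [[2·x·y - 6·x + 5, x^2 - 8·y], [2·x + y - 4, x + 5]].
At the point, J = [[23.000, 26.250], [-10.000, 3.500]] (det J = 343.000).
Solving J·Δ = −F gives Δ = (0.159, 1.956).
Then the next iterate is (x, y)₁ = (-1.341, -1.044).

(-1.341, -1.044)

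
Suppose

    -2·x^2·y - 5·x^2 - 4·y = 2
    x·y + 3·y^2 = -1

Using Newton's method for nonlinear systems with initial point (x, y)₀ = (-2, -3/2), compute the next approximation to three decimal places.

(-0.368, -0.745)

At (-2, -3/2): F = (-4.000, 10.750).
Jacobian J = [[-4·x·y - 10·x, -2·x^2 - 4], [y, x + 6·y]].
At the point, J = [[8.000, -12.000], [-1.500, -11.000]] (det J = -106.000).
Solving J·Δ = −F gives Δ = (1.632, 0.755).
Then the next iterate is (x, y)₁ = (-0.368, -0.745).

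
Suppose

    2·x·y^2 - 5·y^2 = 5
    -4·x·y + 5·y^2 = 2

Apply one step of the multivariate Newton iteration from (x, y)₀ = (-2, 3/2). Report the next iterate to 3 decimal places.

(-2.120, 0.545)

At (-2, 3/2): F = (-25.250, 21.250).
Jacobian J = [[2·y^2, 4·x·y - 10·y], [-4·y, -4·x + 10·y]].
At the point, J = [[4.500, -27.000], [-6.000, 23.000]] (det J = -58.500).
Solving J·Δ = −F gives Δ = (-0.120, -0.955).
Then the next iterate is (x, y)₁ = (-2.120, 0.545).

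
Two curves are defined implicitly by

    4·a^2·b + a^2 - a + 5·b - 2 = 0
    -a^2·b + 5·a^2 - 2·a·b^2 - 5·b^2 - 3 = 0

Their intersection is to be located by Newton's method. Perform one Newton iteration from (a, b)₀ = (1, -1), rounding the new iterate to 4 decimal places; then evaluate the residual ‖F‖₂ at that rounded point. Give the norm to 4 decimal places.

4.3469

At (1, -1): F = (-11.0000, -4.0000).
Jacobian J = [[8·a·b + 2·a - 1, 4·a^2 + 5], [-2·a·b + 10·a - 2·b^2, -a^2 - 4·a·b - 10·b]].
At the point, J = [[-7.0000, 9.0000], [10.0000, 13.0000]] (det J = -181.0000).
Solving J·Δ = −F gives Δ = (-0.5912, 0.7624).
Then the next iterate is (a, b)₁ = (0.4088, -0.2376).
Re-evaluating at (0.4088, -0.2376): F = (-3.588511, -2.453131), so ‖F‖₂ = 4.3469.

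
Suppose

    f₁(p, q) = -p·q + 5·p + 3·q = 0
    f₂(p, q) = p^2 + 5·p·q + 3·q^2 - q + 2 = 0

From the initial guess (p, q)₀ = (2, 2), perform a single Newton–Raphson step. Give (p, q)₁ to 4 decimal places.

(-2.4082, 3.2245)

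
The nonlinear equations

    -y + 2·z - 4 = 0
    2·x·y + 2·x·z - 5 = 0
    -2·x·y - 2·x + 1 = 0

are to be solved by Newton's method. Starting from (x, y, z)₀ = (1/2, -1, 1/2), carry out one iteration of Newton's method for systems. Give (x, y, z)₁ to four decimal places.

At (1/2, -1, 1/2): F = (-2.0000, -5.5000, 1.0000).
Jacobian J = [[0, -1, 2], [2·y + 2·z, 2·x, 2·x], [-2·y - 2, -2·x, 0]].
At the point, J = [[0.0000, -1.0000, 2.0000], [-1.0000, 1.0000, 1.0000], [0.0000, -1.0000, 0.0000]] (det J = 2.0000).
Solving J·Δ = −F gives Δ = (-3.0000, 1.0000, 1.5000).
Then the next iterate is (x, y, z)₁ = (-2.5000, 0.0000, 2.0000).

(-2.5000, 0.0000, 2.0000)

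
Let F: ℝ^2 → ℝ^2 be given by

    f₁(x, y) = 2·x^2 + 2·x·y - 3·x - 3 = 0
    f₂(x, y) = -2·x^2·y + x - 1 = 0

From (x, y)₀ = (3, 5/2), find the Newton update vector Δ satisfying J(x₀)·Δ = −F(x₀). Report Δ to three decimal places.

(-1.538, 0.090)

At (3, 5/2): F = (21.000, -43.000).
Jacobian J = [[4·x + 2·y - 3, 2·x], [-4·x·y + 1, -2·x^2]].
At the point, J = [[14.000, 6.000], [-29.000, -18.000]] (det J = -78.000).
Solving J·Δ = −F gives Δ = (-1.538, 0.090).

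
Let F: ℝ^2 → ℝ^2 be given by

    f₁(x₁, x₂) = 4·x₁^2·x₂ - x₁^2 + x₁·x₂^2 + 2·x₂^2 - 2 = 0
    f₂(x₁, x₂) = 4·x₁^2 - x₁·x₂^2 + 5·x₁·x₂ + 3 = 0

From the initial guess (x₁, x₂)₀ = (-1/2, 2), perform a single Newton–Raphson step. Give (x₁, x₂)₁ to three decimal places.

At (-1/2, 2): F = (5.750, 1.000).
Jacobian J = [[8·x₁·x₂ - 2·x₁ + x₂^2, 4·x₁^2 + 2·x₁·x₂ + 4·x₂], [8·x₁ - x₂^2 + 5·x₂, -2·x₁·x₂ + 5·x₁]].
At the point, J = [[-3.000, 7.000], [2.000, -0.500]] (det J = -12.500).
Solving J·Δ = −F gives Δ = (-0.790, -1.160).
Then the next iterate is (x₁, x₂)₁ = (-1.290, 0.840).

(-1.290, 0.840)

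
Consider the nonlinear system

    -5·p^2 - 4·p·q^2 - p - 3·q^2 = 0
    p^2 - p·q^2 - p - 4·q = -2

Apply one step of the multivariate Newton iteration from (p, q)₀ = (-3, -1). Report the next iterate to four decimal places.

(-1.2030, -0.3376)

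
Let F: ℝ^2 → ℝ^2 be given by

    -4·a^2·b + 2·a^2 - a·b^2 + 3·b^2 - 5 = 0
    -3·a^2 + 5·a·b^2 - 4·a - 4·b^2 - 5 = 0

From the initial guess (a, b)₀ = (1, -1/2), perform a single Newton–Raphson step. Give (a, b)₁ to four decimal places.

At (1, -1/2): F = (-0.5000, -11.7500).
Jacobian J = [[-8·a·b + 4·a - b^2, -4·a^2 - 2·a·b + 6·b], [-6·a + 5·b^2 - 4, 10·a·b - 8·b]].
At the point, J = [[7.7500, -6.0000], [-8.7500, -1.0000]] (det J = -60.2500).
Solving J·Δ = −F gives Δ = (-1.1618, -1.5840).
Then the next iterate is (a, b)₁ = (-0.1618, -2.0840).

(-0.1618, -2.0840)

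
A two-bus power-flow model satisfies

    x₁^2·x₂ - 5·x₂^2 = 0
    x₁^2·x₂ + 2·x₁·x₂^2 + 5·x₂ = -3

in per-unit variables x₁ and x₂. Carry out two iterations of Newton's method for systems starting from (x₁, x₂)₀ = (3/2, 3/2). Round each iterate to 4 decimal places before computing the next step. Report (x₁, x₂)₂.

(-0.8461, 0.0665)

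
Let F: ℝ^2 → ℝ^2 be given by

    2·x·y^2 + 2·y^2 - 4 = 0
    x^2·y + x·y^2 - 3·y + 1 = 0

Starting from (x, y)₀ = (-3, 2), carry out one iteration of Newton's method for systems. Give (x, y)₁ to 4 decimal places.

(-2.2273, 1.1364)

At (-3, 2): F = (-20.0000, 1.0000).
Jacobian J = [[2·y^2, 4·x·y + 4·y], [2·x·y + y^2, x^2 + 2·x·y - 3]].
At the point, J = [[8.0000, -16.0000], [-8.0000, -6.0000]] (det J = -176.0000).
Solving J·Δ = −F gives Δ = (0.7727, -0.8636).
Then the next iterate is (x, y)₁ = (-2.2273, 1.1364).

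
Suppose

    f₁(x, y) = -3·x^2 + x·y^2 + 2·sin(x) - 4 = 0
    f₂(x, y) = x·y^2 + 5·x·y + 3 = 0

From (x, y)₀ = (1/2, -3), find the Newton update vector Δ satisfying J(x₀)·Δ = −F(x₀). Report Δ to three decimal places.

At (1/2, -3): F = (0.70885, 0.000).
Jacobian J = [[-6·x + y^2 + 2·cos(x), 2·x·y], [y^2 + 5·y, 2·x·y + 5·x]].
At the point, J = [[7.75517, -3.000], [-6.000, -0.500]] (det J = -21.87758).
Solving J·Δ = −F gives Δ = (-0.016, 0.194).

(-0.016, 0.194)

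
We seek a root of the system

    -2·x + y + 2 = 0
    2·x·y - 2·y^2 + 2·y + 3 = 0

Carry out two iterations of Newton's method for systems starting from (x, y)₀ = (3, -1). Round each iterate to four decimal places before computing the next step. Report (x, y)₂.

(0.6745, -0.6510)

At (3, -1): F = (-5.0000, -7.0000).
Jacobian J = [[-2, 1], [2·y, 2·x - 4·y + 2]].
At the point, J = [[-2.0000, 1.0000], [-2.0000, 12.0000]] (det J = -22.0000).
Solving J·Δ = −F gives Δ = (-2.4091, 0.1818).
Then the next iterate is (x, y)₁ = (0.5909, -0.8182).
Round to (0.5909, -0.8182) and repeat: F = (0.0000, -0.942251), J = [[-2.0000, 1.0000], [-1.6364, 6.4546]].
Δ = (0.0836, 0.1672), so (x, y)₂ = (0.6745, -0.6510).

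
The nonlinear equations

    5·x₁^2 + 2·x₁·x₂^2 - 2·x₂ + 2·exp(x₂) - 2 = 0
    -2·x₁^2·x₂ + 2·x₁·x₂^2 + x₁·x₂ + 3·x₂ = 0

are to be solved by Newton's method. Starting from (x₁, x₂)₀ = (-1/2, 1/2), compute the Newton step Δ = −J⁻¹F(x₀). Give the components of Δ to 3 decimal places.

(0.211, -1.172)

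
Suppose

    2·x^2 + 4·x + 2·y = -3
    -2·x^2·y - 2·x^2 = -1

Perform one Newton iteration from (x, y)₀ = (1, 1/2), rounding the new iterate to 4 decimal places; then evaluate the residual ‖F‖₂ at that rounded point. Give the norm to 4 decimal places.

226.2742

At (1, 1/2): F = (10.0000, -2.0000).
Jacobian J = [[4·x + 4, 2], [-4·x·y - 4·x, -2·x^2]].
At the point, J = [[8.0000, 2.0000], [-6.0000, -2.0000]] (det J = -4.0000).
Solving J·Δ = −F gives Δ = (-4.0000, 11.0000).
Then the next iterate is (x, y)₁ = (-3.0000, 11.5000).
Re-evaluating at (-3.0000, 11.5000): F = (32.0000, -224.0000), so ‖F‖₂ = 226.2742.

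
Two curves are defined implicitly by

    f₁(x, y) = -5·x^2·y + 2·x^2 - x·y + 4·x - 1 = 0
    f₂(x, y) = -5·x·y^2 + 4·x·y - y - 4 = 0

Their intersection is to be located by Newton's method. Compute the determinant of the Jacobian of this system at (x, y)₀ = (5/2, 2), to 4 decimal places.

J = [[-10·x·y + 4·x - y + 4, -5·x^2 - x], [-5·y^2 + 4·y, -10·x·y + 4·x - 1]].
At the point, J = [[-38.0000, -33.7500], [-12.0000, -41.0000]].
det J = 1153.0000.

1153.0000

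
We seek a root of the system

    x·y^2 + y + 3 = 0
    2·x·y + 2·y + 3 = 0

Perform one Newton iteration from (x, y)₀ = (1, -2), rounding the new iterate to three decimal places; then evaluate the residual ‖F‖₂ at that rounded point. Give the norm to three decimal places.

At (1, -2): F = (5.000, -5.000).
Jacobian J = [[y^2, 2·x·y + 1], [2·y, 2·x + 2]].
At the point, J = [[4.000, -3.000], [-4.000, 4.000]] (det J = 4.000).
Solving J·Δ = −F gives Δ = (-1.250, 0.000).
Then the next iterate is (x, y)₁ = (-0.250, -2.000).
Re-evaluating at (-0.250, -2.000): F = (0.000, 0.000), so ‖F‖₂ = 0.000.

0.000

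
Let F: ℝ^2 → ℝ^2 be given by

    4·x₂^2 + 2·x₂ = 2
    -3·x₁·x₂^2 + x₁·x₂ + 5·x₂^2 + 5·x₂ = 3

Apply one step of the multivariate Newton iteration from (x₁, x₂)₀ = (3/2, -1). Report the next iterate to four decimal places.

(-0.7500, -1.0000)

At (3/2, -1): F = (0.0000, -9.0000).
Jacobian J = [[0, 8·x₂ + 2], [-3·x₂^2 + x₂, -6·x₁·x₂ + x₁ + 10·x₂ + 5]].
At the point, J = [[0.0000, -6.0000], [-4.0000, 5.5000]] (det J = -24.0000).
Solving J·Δ = −F gives Δ = (-2.2500, 0.0000).
Then the next iterate is (x₁, x₂)₁ = (-0.7500, -1.0000).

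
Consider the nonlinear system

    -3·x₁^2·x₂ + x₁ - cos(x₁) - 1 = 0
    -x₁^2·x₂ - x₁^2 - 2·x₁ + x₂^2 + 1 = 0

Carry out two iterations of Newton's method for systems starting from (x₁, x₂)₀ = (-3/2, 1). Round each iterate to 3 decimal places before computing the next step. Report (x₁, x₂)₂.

(-2.611, 0.412)

At (-3/2, 1): F = (-9.32074, 0.500).
Jacobian J = [[-6·x₁·x₂ + sin(x₁) + 1, -3·x₁^2], [-2·x₁·x₂ - 2·x₁ - 2, -x₁^2 + 2·x₂]].
At the point, J = [[9.00251, -6.750], [4.000, -0.250]] (det J = 24.74937).
Solving J·Δ = −F gives Δ = (-0.231, -1.688).
Then the next iterate is (x₁, x₂)₁ = (-1.731, -0.688).
Round to (-1.731, -0.688) and repeat: F = (3.61301, 4.00048), J = [[-7.13276, -8.98908], [-0.91986, -4.37236]].
Δ = (-0.880, 1.100), so (x₁, x₂)₂ = (-2.611, 0.412).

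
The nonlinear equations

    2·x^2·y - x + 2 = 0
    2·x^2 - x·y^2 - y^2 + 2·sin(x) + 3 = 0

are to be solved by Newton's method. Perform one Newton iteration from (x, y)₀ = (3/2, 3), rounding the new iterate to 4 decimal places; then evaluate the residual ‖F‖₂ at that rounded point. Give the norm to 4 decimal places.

5.7222

At (3/2, 3): F = (14.0000, -13.005010).
Jacobian J = [[4·x·y - 1, 2·x^2], [4·x - y^2 + 2·cos(x), -2·x·y - 2·y]].
At the point, J = [[17.0000, 4.5000], [-2.858526, -15.0000]] (det J = -242.136635).
Solving J·Δ = −F gives Δ = (-0.6256, -0.7478).
Then the next iterate is (x, y)₁ = (0.8744, 2.2522).
Re-evaluating at (0.8744, 2.2522): F = (4.569553, -3.444247), so ‖F‖₂ = 5.7222.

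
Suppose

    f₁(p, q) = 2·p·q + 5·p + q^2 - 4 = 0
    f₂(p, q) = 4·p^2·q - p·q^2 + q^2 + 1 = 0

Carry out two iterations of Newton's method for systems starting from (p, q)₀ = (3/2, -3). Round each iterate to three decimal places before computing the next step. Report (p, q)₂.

At (3/2, -3): F = (3.500, -30.500).
Jacobian J = [[2·q + 5, 2·p + 2·q], [8·p·q - q^2, 4·p^2 - 2·p·q + 2·q]].
At the point, J = [[-1.000, -3.000], [-45.000, 12.000]] (det J = -147.000).
Solving J·Δ = −F gives Δ = (-0.337, 1.279).
Then the next iterate is (p, q)₁ = (1.163, -1.721).
Round to (1.163, -1.721) and repeat: F = (0.77380, -8.79387), J = [[1.558, -1.116], [-18.97403, 5.97132]].
Δ = (-0.437, 0.083), so (p, q)₂ = (0.726, -1.638).

(0.726, -1.638)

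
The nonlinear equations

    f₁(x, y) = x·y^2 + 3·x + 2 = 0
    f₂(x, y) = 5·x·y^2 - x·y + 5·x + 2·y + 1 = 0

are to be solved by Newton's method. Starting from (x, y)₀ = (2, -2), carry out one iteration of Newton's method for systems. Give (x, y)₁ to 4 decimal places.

(-1.6250, -3.1719)

At (2, -2): F = (16.0000, 51.0000).
Jacobian J = [[y^2 + 3, 2·x·y], [5·y^2 - y + 5, 10·x·y - x + 2]].
At the point, J = [[7.0000, -8.0000], [27.0000, -40.0000]] (det J = -64.0000).
Solving J·Δ = −F gives Δ = (-3.6250, -1.1719).
Then the next iterate is (x, y)₁ = (-1.6250, -3.1719).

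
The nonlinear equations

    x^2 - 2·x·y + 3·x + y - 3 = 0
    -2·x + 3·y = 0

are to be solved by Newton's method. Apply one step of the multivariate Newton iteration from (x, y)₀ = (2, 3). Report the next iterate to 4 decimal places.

At (2, 3): F = (-2.0000, 5.0000).
Jacobian J = [[2·x - 2·y + 3, -2·x + 1], [-2, 3]].
At the point, J = [[1.0000, -3.0000], [-2.0000, 3.0000]] (det J = -3.0000).
Solving J·Δ = −F gives Δ = (3.0000, 0.3333).
Then the next iterate is (x, y)₁ = (5.0000, 3.3333).

(5.0000, 3.3333)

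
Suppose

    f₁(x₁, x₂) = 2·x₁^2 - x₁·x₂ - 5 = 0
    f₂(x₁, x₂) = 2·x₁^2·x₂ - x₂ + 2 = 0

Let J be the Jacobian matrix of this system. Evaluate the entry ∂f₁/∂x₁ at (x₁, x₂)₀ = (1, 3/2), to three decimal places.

∂f₁/∂x₁ = 4·x₁ - x₂.
At (1, 3/2) this is 2.500.

2.500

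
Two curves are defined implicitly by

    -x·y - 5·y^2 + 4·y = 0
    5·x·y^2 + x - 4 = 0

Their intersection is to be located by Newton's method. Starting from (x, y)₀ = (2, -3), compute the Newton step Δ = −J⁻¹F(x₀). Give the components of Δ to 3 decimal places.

(0.148, 1.580)

At (2, -3): F = (-51.000, 88.000).
Jacobian J = [[-y, -x - 10·y + 4], [5·y^2 + 1, 10·x·y]].
At the point, J = [[3.000, 32.000], [46.000, -60.000]] (det J = -1652.000).
Solving J·Δ = −F gives Δ = (0.148, 1.580).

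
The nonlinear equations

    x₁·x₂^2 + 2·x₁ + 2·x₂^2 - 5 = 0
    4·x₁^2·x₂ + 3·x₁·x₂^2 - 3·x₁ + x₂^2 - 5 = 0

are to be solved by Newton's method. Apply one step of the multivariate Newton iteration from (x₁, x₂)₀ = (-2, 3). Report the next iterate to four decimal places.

At (-2, 3): F = (-9.0000, 4.0000).
Jacobian J = [[x₂^2 + 2, 2·x₁·x₂ + 4·x₂], [8·x₁·x₂ + 3·x₂^2 - 3, 4·x₁^2 + 6·x₁·x₂ + 2·x₂]].
At the point, J = [[11.0000, 0.0000], [-24.0000, -14.0000]] (det J = -154.0000).
Solving J·Δ = −F gives Δ = (0.8182, -1.1169).
Then the next iterate is (x₁, x₂)₁ = (-1.1818, 1.8831).

(-1.1818, 1.8831)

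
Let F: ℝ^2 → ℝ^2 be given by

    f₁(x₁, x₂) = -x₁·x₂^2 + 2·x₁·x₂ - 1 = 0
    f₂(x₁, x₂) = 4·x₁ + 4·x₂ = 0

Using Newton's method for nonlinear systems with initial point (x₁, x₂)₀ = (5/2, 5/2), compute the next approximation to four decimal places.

(-2.8400, 2.8400)

At (5/2, 5/2): F = (-4.1250, 20.0000).
Jacobian J = [[-x₂^2 + 2·x₂, -2·x₁·x₂ + 2·x₁], [4, 4]].
At the point, J = [[-1.2500, -7.5000], [4.0000, 4.0000]] (det J = 25.0000).
Solving J·Δ = −F gives Δ = (-5.3400, 0.3400).
Then the next iterate is (x₁, x₂)₁ = (-2.8400, 2.8400).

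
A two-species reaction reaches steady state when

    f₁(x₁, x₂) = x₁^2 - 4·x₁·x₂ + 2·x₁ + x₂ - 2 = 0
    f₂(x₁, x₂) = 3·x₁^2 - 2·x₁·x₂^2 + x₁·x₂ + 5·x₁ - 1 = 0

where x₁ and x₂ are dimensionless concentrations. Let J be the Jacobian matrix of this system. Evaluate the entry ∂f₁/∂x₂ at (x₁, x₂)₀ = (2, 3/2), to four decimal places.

-7.0000

∂f₁/∂x₂ = -4·x₁ + 1.
At (2, 3/2) this is -7.0000.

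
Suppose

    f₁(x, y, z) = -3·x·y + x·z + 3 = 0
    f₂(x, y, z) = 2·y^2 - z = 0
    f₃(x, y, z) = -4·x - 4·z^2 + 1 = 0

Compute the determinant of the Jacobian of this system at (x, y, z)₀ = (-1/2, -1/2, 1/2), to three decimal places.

J = [[-3·y + z, -3·x, x], [0, 4·y, -1], [-4, 0, -8·z]].
At the point, J = [[2.000, 1.500, -0.500], [0.000, -2.000, -1.000], [-4.000, 0.000, -4.000]].
det J = 26.000.

26.000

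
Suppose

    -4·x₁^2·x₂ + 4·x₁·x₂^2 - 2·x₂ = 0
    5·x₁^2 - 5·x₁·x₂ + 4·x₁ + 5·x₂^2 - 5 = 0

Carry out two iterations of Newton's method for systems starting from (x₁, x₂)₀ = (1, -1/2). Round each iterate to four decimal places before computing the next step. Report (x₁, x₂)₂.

At (1, -1/2): F = (4.0000, 7.7500).
Jacobian J = [[-8·x₁·x₂ + 4·x₂^2, -4·x₁^2 + 8·x₁·x₂ - 2], [10·x₁ - 5·x₂ + 4, -5·x₁ + 10·x₂]].
At the point, J = [[5.0000, -10.0000], [16.5000, -10.0000]] (det J = 115.0000).
Solving J·Δ = −F gives Δ = (-0.3261, 0.2370).
Then the next iterate is (x₁, x₂)₁ = (0.6739, -0.2630).
Round to (0.6739, -0.2630) and repeat: F = (1.190209, 1.198330), J = [[1.694562, -5.234450], [12.0540, -5.9995]].
Δ = (0.0164, 0.2327), so (x₁, x₂)₂ = (0.6903, -0.0303).

(0.6903, -0.0303)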